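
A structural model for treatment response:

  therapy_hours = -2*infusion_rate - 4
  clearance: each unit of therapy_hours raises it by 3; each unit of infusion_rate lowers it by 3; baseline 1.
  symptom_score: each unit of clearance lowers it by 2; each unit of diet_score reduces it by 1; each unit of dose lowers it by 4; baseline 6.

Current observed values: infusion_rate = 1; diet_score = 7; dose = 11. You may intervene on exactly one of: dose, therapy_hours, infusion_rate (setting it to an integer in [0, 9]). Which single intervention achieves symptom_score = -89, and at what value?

set therapy_hours = 8

Intervening on dose: symptom_score = -4*dose + 39. Reaching -89 requires dose = 32, outside [0, 9].
Intervening on therapy_hours: with other inputs at their observed values, symptom_score = -6*therapy_hours - 41. Solving for -89 gives therapy_hours = 8, within [0, 9].
Intervening on infusion_rate: symptom_score = 18*infusion_rate - 23. Reaching -89 requires infusion_rate = -11/3, not an integer.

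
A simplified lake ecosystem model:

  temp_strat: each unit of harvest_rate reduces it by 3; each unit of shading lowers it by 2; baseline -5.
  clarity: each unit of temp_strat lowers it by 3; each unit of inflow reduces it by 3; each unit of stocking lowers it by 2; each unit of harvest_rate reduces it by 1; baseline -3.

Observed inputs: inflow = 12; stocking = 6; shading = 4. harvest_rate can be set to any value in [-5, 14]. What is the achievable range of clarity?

Substituting into the temp_strat equation gives temp_strat = -3*harvest_rate - 13.
This gives clarity = 8*harvest_rate - 12.
Linear in harvest_rate, so extremes are at the endpoints: harvest_rate = -5 gives clarity = -52; harvest_rate = 14 gives clarity = 100.

-52 to 100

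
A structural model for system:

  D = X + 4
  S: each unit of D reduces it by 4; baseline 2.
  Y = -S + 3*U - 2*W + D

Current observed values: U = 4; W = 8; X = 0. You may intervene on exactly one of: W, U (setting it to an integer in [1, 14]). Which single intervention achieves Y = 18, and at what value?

Intervening on W: with other inputs at their observed values, Y = -2*W + 30. Solving for 18 gives W = 6, within [1, 14].
Intervening on U: Y = 3*U + 2. Reaching 18 requires U = 16/3, not an integer.

set W = 6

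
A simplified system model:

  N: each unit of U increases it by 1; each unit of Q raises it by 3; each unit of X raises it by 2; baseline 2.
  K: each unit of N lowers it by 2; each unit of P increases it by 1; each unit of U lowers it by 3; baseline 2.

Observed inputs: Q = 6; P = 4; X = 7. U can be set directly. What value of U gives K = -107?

U = 9

Substituting into the N equation gives N = U + 34.
This gives K = -5*U - 62.
Solve -5*U - 62 = -107: U = (-107 + 62) / -5 = 9.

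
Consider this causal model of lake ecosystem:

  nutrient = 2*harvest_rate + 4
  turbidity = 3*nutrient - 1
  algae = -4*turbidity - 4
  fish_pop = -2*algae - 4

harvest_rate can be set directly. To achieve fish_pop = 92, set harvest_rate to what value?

harvest_rate = 0

Substituting into the turbidity equation gives turbidity = 6*harvest_rate + 11.
algae becomes -24*harvest_rate - 48.
Substituting into the fish_pop equation gives fish_pop = 48*harvest_rate + 92.
Solve 48*harvest_rate + 92 = 92: harvest_rate = (92 - 92) / 48 = 0.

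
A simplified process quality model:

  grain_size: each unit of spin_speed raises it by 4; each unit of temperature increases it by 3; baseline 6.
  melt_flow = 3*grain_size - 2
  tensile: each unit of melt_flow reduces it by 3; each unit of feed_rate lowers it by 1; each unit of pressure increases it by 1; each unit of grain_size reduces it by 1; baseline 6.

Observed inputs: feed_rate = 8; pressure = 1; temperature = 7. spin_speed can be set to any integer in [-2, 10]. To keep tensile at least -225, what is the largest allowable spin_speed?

Substituting into the grain_size equation gives grain_size = 4*spin_speed + 27.
Substituting into the melt_flow equation gives melt_flow = 12*spin_speed + 79.
This gives tensile = -40*spin_speed - 265.
Require -40*spin_speed - 265 ≥ -225, so spin_speed ≤ -1.
The largest integer in [-2, 10] satisfying this is -1.

spin_speed = -1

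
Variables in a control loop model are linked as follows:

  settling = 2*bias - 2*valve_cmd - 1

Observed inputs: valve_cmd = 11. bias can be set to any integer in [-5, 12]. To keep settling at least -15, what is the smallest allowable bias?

bias = 4

Substituting into the settling equation gives settling = 2*bias - 23.
Require 2*bias - 23 ≥ -15, so bias ≥ 4.
The smallest integer in [-5, 12] satisfying this is 4.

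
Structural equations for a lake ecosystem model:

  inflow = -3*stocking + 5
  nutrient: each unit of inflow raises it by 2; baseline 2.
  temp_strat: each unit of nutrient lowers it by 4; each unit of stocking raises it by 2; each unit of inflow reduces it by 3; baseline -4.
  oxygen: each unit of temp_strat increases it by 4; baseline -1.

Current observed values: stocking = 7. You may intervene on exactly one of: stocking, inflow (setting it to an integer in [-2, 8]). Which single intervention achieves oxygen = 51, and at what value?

set inflow = -1

Intervening on stocking: oxygen = 140*stocking - 269. Reaching 51 requires stocking = 16/7, not an integer.
Intervening on inflow: with other inputs at their observed values, oxygen = -44*inflow + 7. Solving for 51 gives inflow = -1, within [-2, 8].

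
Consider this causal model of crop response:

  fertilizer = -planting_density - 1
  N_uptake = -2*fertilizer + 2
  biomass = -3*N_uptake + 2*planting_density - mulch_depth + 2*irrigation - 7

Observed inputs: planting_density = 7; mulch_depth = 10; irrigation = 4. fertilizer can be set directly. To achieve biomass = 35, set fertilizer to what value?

fertilizer = 6

Intervening on fertilizer fixes its value directly, overriding its dependence on planting_density.
Substituting into the biomass equation gives biomass = 6*fertilizer - 1.
Solve 6*fertilizer - 1 = 35: fertilizer = (35 + 1) / 6 = 6.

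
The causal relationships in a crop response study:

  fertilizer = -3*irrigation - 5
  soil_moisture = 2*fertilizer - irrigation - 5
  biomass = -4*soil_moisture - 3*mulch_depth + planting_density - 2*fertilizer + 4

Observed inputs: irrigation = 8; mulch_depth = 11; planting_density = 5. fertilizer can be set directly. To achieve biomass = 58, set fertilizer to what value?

Intervening on fertilizer fixes its value directly, overriding its dependence on irrigation.
Substituting into the soil_moisture equation gives soil_moisture = 2*fertilizer - 13.
Substituting into the biomass equation gives biomass = -10*fertilizer + 28.
Solve -10*fertilizer + 28 = 58: fertilizer = (58 - 28) / -10 = -3.

fertilizer = -3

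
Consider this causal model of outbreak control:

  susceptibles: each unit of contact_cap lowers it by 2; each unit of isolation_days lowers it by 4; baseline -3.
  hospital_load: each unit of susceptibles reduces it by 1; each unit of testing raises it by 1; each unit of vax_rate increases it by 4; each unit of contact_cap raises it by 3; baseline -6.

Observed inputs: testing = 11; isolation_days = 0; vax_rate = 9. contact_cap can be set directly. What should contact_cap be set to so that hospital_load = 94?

Substituting into the susceptibles equation gives susceptibles = -2*contact_cap - 3.
Substituting into the hospital_load equation gives hospital_load = 5*contact_cap + 44.
Solve 5*contact_cap + 44 = 94: contact_cap = (94 - 44) / 5 = 10.

contact_cap = 10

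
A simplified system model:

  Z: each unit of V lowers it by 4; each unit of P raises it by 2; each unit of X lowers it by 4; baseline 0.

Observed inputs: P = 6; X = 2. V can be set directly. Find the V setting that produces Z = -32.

Substituting into the Z equation gives Z = -4*V + 4.
Solve -4*V + 4 = -32: V = (-32 - 4) / -4 = 9.

V = 9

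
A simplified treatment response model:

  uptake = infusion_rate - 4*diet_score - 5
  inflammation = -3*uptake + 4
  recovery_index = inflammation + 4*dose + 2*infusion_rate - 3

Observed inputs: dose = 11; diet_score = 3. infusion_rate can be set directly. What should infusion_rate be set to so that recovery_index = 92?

Substituting into the uptake equation gives uptake = infusion_rate - 17.
Substituting into the inflammation equation gives inflammation = -3*infusion_rate + 55.
This gives recovery_index = -infusion_rate + 96.
Solve -infusion_rate + 96 = 92: infusion_rate = (92 - 96) / -1 = 4.

infusion_rate = 4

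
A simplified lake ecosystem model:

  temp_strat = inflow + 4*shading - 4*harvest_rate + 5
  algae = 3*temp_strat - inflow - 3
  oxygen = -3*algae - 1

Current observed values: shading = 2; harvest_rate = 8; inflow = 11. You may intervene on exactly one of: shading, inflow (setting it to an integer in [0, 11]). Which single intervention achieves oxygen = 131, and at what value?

set inflow = 8

Intervening on shading: oxygen = -36*shading + 185. Reaching 131 requires shading = 3/2, not an integer.
Intervening on inflow: with other inputs at their observed values, oxygen = -6*inflow + 179. Solving for 131 gives inflow = 8, within [0, 11].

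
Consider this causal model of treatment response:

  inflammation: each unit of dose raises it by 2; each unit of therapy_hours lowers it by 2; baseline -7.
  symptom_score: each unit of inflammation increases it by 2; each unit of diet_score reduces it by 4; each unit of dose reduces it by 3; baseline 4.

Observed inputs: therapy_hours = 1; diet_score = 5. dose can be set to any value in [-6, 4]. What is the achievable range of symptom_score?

-40 to -30

Substituting into the inflammation equation gives inflammation = 2*dose - 9.
This gives symptom_score = dose - 34.
Linear in dose, so extremes are at the endpoints: dose = -6 gives symptom_score = -40; dose = 4 gives symptom_score = -30.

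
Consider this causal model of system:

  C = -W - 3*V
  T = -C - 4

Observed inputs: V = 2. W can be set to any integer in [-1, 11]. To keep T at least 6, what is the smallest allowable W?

W = 4

Substituting into the C equation gives C = -W - 6.
Substituting into the T equation gives T = W + 2.
Require W + 2 ≥ 6, so W ≥ 4.
The smallest integer in [-1, 11] satisfying this is 4.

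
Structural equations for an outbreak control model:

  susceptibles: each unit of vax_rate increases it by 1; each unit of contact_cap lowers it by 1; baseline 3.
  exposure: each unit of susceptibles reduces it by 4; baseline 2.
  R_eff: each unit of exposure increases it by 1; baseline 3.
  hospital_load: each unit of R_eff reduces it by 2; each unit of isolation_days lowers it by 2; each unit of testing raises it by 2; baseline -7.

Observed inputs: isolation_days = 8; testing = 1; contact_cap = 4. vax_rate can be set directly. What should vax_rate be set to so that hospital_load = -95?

Substituting into the susceptibles equation gives susceptibles = vax_rate - 1.
This gives exposure = -4*vax_rate + 6.
R_eff becomes -4*vax_rate + 9.
Substituting into the hospital_load equation gives hospital_load = 8*vax_rate - 39.
Solve 8*vax_rate - 39 = -95: vax_rate = (-95 + 39) / 8 = -7.

vax_rate = -7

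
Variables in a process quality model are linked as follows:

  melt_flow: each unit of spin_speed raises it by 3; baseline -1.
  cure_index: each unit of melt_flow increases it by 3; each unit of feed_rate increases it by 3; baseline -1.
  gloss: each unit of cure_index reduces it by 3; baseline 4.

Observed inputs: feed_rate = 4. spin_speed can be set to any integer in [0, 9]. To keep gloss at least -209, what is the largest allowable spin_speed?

spin_speed = 7

Substituting into the cure_index equation gives cure_index = 9*spin_speed + 8.
Substituting into the gloss equation gives gloss = -27*spin_speed - 20.
Require -27*spin_speed - 20 ≥ -209, so spin_speed ≤ 7.
The largest integer in [0, 9] satisfying this is 7.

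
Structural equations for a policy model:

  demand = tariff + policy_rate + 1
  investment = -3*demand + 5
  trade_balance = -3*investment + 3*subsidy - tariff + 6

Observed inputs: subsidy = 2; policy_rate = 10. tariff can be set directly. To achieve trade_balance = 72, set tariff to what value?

Substituting into the demand equation gives demand = tariff + 11.
investment becomes -3*tariff - 28.
This gives trade_balance = 8*tariff + 96.
Solve 8*tariff + 96 = 72: tariff = (72 - 96) / 8 = -3.

tariff = -3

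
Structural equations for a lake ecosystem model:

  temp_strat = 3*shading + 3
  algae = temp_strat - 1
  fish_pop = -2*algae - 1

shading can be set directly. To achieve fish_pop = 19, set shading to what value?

Substituting into the algae equation gives algae = 3*shading + 2.
fish_pop becomes -6*shading - 5.
Solve -6*shading - 5 = 19: shading = (19 + 5) / -6 = -4.

shading = -4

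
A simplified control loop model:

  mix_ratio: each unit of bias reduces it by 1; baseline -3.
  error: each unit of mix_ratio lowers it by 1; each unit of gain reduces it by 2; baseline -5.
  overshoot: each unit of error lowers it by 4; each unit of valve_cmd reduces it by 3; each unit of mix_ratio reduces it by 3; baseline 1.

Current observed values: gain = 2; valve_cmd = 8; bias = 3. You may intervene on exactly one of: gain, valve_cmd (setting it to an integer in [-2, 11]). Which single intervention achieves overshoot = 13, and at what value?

set valve_cmd = 6

Intervening on gain: overshoot = 8*gain - 9. Reaching 13 requires gain = 11/4, not an integer.
Intervening on valve_cmd: with other inputs at their observed values, overshoot = -3*valve_cmd + 31. Solving for 13 gives valve_cmd = 6, within [-2, 11].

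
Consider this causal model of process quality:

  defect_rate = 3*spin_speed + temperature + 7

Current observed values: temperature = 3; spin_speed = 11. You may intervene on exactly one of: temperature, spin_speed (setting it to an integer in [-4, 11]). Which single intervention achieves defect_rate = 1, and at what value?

set spin_speed = -3

Intervening on temperature: defect_rate = temperature + 40. Reaching 1 requires temperature = -39, outside [-4, 11].
Intervening on spin_speed: with other inputs at their observed values, defect_rate = 3*spin_speed + 10. Solving for 1 gives spin_speed = -3, within [-4, 11].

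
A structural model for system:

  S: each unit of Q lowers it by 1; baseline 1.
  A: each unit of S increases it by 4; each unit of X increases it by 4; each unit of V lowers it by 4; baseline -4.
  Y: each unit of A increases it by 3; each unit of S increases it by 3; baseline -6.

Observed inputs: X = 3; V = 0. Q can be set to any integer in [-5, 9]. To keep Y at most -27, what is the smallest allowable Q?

Substituting into the A equation gives A = -4*Q + 12.
Y becomes -15*Q + 33.
Require -15*Q + 33 ≤ -27, so Q ≥ 4.
The smallest integer in [-5, 9] satisfying this is 4.

Q = 4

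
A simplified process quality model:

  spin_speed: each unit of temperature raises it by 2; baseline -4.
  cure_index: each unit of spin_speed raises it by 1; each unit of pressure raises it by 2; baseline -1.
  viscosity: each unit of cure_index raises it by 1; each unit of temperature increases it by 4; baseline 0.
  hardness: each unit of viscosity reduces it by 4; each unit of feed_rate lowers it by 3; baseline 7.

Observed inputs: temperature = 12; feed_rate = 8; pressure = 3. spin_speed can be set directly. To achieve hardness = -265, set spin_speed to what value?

Intervening on spin_speed fixes its value directly, overriding its dependence on temperature.
Substituting into the cure_index equation gives cure_index = spin_speed + 5.
Substituting into the viscosity equation gives viscosity = spin_speed + 53.
hardness becomes -4*spin_speed - 229.
Solve -4*spin_speed - 229 = -265: spin_speed = (-265 + 229) / -4 = 9.

spin_speed = 9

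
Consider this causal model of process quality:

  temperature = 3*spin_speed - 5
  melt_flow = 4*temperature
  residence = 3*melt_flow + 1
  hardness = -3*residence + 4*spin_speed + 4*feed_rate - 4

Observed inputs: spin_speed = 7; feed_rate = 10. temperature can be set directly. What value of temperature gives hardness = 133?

Intervening on temperature fixes its value directly, overriding its dependence on spin_speed.
Substituting into the residence equation gives residence = 12*temperature + 1.
This gives hardness = -36*temperature + 61.
Solve -36*temperature + 61 = 133: temperature = (133 - 61) / -36 = -2.

temperature = -2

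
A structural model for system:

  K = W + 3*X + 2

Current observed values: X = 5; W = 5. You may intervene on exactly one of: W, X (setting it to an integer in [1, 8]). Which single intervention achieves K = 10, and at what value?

Intervening on W: K = W + 17. Reaching 10 requires W = -7, outside [1, 8].
Intervening on X: with other inputs at their observed values, K = 3*X + 7. Solving for 10 gives X = 1, within [1, 8].

set X = 1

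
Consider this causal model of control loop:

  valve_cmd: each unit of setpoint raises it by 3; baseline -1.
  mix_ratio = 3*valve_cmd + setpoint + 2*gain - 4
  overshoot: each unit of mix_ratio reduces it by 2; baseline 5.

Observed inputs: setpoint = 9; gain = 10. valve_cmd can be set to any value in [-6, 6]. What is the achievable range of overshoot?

Intervening on valve_cmd fixes its value directly, overriding its dependence on setpoint.
Substituting into the mix_ratio equation gives mix_ratio = 3*valve_cmd + 25.
Substituting into the overshoot equation gives overshoot = -6*valve_cmd - 45.
Linear in valve_cmd, so extremes are at the endpoints: valve_cmd = -6 gives overshoot = -9; valve_cmd = 6 gives overshoot = -81.

-81 to -9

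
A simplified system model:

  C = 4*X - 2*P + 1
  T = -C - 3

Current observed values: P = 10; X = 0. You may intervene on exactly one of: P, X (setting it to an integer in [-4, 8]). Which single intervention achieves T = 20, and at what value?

set X = -1

Intervening on P: T = 2*P - 4. Reaching 20 requires P = 12, outside [-4, 8].
Intervening on X: with other inputs at their observed values, T = -4*X + 16. Solving for 20 gives X = -1, within [-4, 8].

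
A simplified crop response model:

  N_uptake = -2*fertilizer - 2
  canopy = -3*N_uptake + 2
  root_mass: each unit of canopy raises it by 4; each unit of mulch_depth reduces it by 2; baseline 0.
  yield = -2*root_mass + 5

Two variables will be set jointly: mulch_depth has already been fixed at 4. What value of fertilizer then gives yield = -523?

With mulch_depth held at 4:
Substituting into the canopy equation gives canopy = 6*fertilizer + 8.
This gives root_mass = 24*fertilizer + 24.
This gives yield = -48*fertilizer - 43.
Solve -48*fertilizer - 43 = -523: fertilizer = (-523 + 43) / -48 = 10.

fertilizer = 10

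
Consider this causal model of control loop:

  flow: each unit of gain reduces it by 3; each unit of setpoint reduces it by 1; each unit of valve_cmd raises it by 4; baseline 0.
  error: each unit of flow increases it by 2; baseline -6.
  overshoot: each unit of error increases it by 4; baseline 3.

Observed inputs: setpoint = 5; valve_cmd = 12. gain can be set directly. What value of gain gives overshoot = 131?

gain = 8

Substituting into the flow equation gives flow = -3*gain + 43.
This gives error = -6*gain + 80.
Substituting into the overshoot equation gives overshoot = -24*gain + 323.
Solve -24*gain + 323 = 131: gain = (131 - 323) / -24 = 8.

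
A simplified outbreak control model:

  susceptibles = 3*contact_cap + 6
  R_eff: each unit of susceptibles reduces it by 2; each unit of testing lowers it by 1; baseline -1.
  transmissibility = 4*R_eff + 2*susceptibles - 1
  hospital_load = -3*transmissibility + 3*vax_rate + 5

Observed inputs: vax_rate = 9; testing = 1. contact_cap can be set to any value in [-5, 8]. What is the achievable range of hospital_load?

Substituting into the R_eff equation gives R_eff = -6*contact_cap - 14.
Substituting into the transmissibility equation gives transmissibility = -18*contact_cap - 45.
Substituting into the hospital_load equation gives hospital_load = 54*contact_cap + 167.
Linear in contact_cap, so extremes are at the endpoints: contact_cap = -5 gives hospital_load = -103; contact_cap = 8 gives hospital_load = 599.

-103 to 599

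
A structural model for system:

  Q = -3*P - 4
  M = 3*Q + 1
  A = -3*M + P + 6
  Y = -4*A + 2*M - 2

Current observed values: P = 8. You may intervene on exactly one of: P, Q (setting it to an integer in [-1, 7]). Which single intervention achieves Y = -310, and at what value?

Intervening on P: with other inputs at their observed values, Y = -130*P - 180. Solving for -310 gives P = 1, within [-1, 7].
Intervening on Q: Y = 42*Q - 44. Reaching -310 requires Q = -19/3, not an integer.

set P = 1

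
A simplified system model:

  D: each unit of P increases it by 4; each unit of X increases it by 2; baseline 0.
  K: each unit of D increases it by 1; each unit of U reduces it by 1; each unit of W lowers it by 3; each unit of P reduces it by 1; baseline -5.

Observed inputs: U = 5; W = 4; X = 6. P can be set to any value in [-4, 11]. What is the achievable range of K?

Substituting into the D equation gives D = 4*P + 12.
Substituting into the K equation gives K = 3*P - 10.
Linear in P, so extremes are at the endpoints: P = -4 gives K = -22; P = 11 gives K = 23.

-22 to 23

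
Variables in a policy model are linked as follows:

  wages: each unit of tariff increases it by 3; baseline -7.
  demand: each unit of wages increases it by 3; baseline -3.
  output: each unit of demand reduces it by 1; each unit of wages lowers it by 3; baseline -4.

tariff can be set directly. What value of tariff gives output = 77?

Substituting into the demand equation gives demand = 9*tariff - 24.
Substituting into the output equation gives output = -18*tariff + 41.
Solve -18*tariff + 41 = 77: tariff = (77 - 41) / -18 = -2.

tariff = -2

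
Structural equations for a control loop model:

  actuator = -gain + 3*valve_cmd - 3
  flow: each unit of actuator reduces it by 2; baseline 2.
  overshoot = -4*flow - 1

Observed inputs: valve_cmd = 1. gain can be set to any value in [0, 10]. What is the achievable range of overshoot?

Substituting into the actuator equation gives actuator = -gain.
Substituting into the flow equation gives flow = 2*gain + 2.
This gives overshoot = -8*gain - 9.
Linear in gain, so extremes are at the endpoints: gain = 0 gives overshoot = -9; gain = 10 gives overshoot = -89.

-89 to -9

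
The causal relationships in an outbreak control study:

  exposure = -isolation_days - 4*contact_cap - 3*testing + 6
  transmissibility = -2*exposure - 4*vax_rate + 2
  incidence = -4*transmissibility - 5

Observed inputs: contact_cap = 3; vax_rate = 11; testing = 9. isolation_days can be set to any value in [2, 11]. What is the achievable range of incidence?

-189 to -117

Substituting into the exposure equation gives exposure = -isolation_days - 33.
So transmissibility = 2*isolation_days + 24.
So incidence = -8*isolation_days - 101.
Linear in isolation_days, so extremes are at the endpoints: isolation_days = 2 gives incidence = -117; isolation_days = 11 gives incidence = -189.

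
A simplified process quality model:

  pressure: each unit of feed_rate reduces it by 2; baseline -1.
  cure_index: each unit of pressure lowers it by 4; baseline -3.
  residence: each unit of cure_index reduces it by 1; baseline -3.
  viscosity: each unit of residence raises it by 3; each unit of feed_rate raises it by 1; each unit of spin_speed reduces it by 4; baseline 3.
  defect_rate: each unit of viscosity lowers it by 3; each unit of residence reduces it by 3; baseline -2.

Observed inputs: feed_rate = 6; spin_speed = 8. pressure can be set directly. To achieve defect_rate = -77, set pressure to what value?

Intervening on pressure fixes its value directly, overriding its dependence on feed_rate.
Substituting into the residence equation gives residence = 4*pressure.
This gives viscosity = 12*pressure - 23.
This gives defect_rate = -48*pressure + 67.
Solve -48*pressure + 67 = -77: pressure = (-77 - 67) / -48 = 3.

pressure = 3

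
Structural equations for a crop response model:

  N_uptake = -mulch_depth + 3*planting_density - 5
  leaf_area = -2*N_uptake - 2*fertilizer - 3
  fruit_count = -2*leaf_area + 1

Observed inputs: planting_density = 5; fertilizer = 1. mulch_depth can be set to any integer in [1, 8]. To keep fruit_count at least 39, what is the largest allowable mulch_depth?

mulch_depth = 3

Substituting into the N_uptake equation gives N_uptake = -mulch_depth + 10.
Substituting into the leaf_area equation gives leaf_area = 2*mulch_depth - 25.
Substituting into the fruit_count equation gives fruit_count = -4*mulch_depth + 51.
Require -4*mulch_depth + 51 ≥ 39, so mulch_depth ≤ 3.
The largest integer in [1, 8] satisfying this is 3.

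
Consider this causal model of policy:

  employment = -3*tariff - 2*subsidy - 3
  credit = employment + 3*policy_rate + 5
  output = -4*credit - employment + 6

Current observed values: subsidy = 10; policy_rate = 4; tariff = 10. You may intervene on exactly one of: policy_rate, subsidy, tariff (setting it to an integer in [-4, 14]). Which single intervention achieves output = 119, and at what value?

set policy_rate = 11

Intervening on policy_rate: with other inputs at their observed values, output = -12*policy_rate + 251. Solving for 119 gives policy_rate = 11, within [-4, 14].
Intervening on subsidy: output = 10*subsidy + 103. Reaching 119 requires subsidy = 8/5, not an integer.
Intervening on tariff: output = 15*tariff + 53. Reaching 119 requires tariff = 22/5, not an integer.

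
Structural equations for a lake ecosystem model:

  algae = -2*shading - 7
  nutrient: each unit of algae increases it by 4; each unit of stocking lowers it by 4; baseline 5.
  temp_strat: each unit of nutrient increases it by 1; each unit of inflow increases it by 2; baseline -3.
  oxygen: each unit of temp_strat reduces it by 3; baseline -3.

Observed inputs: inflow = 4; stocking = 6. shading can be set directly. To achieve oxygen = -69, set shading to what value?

Substituting into the nutrient equation gives nutrient = -8*shading - 47.
temp_strat becomes -8*shading - 42.
So oxygen = 24*shading + 123.
Solve 24*shading + 123 = -69: shading = (-69 - 123) / 24 = -8.

shading = -8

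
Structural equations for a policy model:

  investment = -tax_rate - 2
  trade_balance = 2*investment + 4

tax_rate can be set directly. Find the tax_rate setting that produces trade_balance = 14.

Substituting into the trade_balance equation gives trade_balance = -2*tax_rate.
Solve -2*tax_rate = 14: tax_rate = 14 / -2 = -7.

tax_rate = -7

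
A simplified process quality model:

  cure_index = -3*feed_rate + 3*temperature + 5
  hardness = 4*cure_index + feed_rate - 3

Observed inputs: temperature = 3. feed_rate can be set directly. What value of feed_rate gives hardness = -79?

Substituting into the cure_index equation gives cure_index = -3*feed_rate + 14.
This gives hardness = -11*feed_rate + 53.
Solve -11*feed_rate + 53 = -79: feed_rate = (-79 - 53) / -11 = 12.

feed_rate = 12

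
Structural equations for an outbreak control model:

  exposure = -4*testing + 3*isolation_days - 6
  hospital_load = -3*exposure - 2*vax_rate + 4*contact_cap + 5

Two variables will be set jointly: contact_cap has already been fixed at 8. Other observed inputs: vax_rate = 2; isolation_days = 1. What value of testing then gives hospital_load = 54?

With contact_cap held at 8:
Substituting into the exposure equation gives exposure = -4*testing - 3.
So hospital_load = 12*testing + 42.
Solve 12*testing + 42 = 54: testing = (54 - 42) / 12 = 1.

testing = 1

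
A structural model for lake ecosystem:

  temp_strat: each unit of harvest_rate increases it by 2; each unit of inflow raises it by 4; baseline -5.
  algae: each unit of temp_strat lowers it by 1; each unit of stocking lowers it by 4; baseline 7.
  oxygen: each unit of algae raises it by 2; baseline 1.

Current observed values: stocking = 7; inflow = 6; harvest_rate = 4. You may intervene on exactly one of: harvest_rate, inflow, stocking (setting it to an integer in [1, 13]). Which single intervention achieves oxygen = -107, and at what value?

set harvest_rate = 7

Intervening on harvest_rate: with other inputs at their observed values, oxygen = -4*harvest_rate - 79. Solving for -107 gives harvest_rate = 7, within [1, 13].
Intervening on inflow: oxygen = -8*inflow - 47. Reaching -107 requires inflow = 15/2, not an integer.
Intervening on stocking: oxygen = -8*stocking - 39. Reaching -107 requires stocking = 17/2, not an integer.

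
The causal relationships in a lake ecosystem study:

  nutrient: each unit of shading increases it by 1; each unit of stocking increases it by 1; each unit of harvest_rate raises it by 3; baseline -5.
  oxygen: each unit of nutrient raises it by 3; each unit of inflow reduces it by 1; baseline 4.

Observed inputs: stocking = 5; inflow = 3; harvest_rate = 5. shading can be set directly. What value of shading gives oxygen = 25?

Substituting into the nutrient equation gives nutrient = shading + 15.
This gives oxygen = 3*shading + 46.
Solve 3*shading + 46 = 25: shading = (25 - 46) / 3 = -7.

shading = -7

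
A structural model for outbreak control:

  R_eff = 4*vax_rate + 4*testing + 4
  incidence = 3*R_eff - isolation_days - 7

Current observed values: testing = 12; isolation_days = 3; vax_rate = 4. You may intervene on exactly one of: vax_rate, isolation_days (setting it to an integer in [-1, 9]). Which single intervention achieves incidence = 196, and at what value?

Intervening on vax_rate: incidence = 12*vax_rate + 146. Reaching 196 requires vax_rate = 25/6, not an integer.
Intervening on isolation_days: with other inputs at their observed values, incidence = -isolation_days + 197. Solving for 196 gives isolation_days = 1, within [-1, 9].

set isolation_days = 1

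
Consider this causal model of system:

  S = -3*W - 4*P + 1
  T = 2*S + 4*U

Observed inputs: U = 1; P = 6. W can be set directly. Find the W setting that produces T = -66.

Substituting into the S equation gives S = -3*W - 23.
So T = -6*W - 42.
Solve -6*W - 42 = -66: W = (-66 + 42) / -6 = 4.

W = 4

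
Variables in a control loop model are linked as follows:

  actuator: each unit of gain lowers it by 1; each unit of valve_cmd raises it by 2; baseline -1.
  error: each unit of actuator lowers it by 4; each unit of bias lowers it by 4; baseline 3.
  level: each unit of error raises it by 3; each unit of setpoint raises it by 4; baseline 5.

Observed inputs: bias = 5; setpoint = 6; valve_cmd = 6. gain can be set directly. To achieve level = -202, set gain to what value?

Substituting into the actuator equation gives actuator = -gain + 11.
So error = 4*gain - 61.
Substituting into the level equation gives level = 12*gain - 154.
Solve 12*gain - 154 = -202: gain = (-202 + 154) / 12 = -4.

gain = -4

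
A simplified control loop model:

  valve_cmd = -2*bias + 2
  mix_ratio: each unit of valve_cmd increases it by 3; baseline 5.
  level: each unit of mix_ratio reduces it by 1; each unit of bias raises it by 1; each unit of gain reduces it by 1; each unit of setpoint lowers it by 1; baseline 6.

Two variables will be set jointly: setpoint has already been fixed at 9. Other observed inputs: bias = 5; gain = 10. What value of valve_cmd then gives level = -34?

With setpoint held at 9:
Intervening on valve_cmd fixes its value directly, overriding its dependence on bias.
Substituting into the level equation gives level = -3*valve_cmd - 13.
Solve -3*valve_cmd - 13 = -34: valve_cmd = (-34 + 13) / -3 = 7.

valve_cmd = 7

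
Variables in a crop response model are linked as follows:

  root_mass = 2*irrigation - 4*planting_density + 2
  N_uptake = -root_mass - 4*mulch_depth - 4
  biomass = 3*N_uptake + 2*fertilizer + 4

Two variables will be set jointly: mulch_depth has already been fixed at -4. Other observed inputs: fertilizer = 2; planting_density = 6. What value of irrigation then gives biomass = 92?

irrigation = 3

With mulch_depth held at -4:
Substituting into the root_mass equation gives root_mass = 2*irrigation - 22.
N_uptake becomes -2*irrigation + 34.
This gives biomass = -6*irrigation + 110.
Solve -6*irrigation + 110 = 92: irrigation = (92 - 110) / -6 = 3.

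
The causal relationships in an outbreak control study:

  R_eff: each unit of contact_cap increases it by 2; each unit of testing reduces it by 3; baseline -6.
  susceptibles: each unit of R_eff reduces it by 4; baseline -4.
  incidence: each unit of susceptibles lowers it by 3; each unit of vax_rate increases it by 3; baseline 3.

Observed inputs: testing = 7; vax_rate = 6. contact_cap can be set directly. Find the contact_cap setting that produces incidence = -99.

Substituting into the R_eff equation gives R_eff = 2*contact_cap - 27.
Substituting into the susceptibles equation gives susceptibles = -8*contact_cap + 104.
So incidence = 24*contact_cap - 291.
Solve 24*contact_cap - 291 = -99: contact_cap = (-99 + 291) / 24 = 8.

contact_cap = 8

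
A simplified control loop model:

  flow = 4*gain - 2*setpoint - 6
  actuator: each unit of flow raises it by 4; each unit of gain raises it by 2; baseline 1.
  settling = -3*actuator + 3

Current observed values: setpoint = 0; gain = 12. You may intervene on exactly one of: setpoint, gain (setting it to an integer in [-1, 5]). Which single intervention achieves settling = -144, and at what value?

Intervening on setpoint: settling = 24*setpoint - 576. Reaching -144 requires setpoint = 18, outside [-1, 5].
Intervening on gain: with other inputs at their observed values, settling = -54*gain + 72. Solving for -144 gives gain = 4, within [-1, 5].

set gain = 4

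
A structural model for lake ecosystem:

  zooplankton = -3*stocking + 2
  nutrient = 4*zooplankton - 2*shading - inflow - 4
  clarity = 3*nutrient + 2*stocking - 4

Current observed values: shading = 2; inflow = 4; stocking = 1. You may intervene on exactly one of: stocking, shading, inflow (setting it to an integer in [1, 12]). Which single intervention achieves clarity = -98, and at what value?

Intervening on stocking: clarity = -34*stocking - 16. Reaching -98 requires stocking = 41/17, not an integer.
Intervening on shading: with other inputs at their observed values, clarity = -6*shading - 38. Solving for -98 gives shading = 10, within [1, 12].
Intervening on inflow: clarity = -3*inflow - 38. Reaching -98 requires inflow = 20, outside [1, 12].

set shading = 10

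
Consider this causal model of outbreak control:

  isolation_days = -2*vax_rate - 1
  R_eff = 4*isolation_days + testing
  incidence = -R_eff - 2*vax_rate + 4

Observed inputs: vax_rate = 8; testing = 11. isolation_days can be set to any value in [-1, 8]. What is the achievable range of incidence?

Intervening on isolation_days fixes its value directly, overriding its dependence on vax_rate.
Substituting into the R_eff equation gives R_eff = 4*isolation_days + 11.
Substituting into the incidence equation gives incidence = -4*isolation_days - 23.
Linear in isolation_days, so extremes are at the endpoints: isolation_days = -1 gives incidence = -19; isolation_days = 8 gives incidence = -55.

-55 to -19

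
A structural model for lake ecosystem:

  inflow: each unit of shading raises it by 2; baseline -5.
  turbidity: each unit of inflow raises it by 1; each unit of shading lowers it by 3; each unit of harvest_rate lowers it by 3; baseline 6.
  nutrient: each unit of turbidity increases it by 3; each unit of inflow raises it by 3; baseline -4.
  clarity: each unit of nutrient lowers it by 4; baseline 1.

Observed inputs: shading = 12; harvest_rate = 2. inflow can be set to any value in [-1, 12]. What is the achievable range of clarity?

161 to 473

Intervening on inflow fixes its value directly, overriding its dependence on shading.
Substituting into the turbidity equation gives turbidity = inflow - 36.
Substituting into the nutrient equation gives nutrient = 6*inflow - 112.
clarity becomes -24*inflow + 449.
Linear in inflow, so extremes are at the endpoints: inflow = -1 gives clarity = 473; inflow = 12 gives clarity = 161.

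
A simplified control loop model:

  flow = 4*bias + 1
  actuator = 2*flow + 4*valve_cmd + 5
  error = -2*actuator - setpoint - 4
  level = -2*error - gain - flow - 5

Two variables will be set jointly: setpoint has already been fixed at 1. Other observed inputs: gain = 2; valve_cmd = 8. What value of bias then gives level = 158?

bias = 0

With setpoint held at 1:
Substituting into the actuator equation gives actuator = 8*bias + 39.
This gives error = -16*bias - 83.
This gives level = 28*bias + 158.
Solve 28*bias + 158 = 158: bias = (158 - 158) / 28 = 0.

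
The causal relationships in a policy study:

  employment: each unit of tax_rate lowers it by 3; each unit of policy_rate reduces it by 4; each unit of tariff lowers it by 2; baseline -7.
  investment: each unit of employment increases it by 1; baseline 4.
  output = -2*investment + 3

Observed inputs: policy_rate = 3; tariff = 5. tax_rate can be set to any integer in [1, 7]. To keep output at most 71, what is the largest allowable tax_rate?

tax_rate = 3

Substituting into the employment equation gives employment = -3*tax_rate - 29.
Substituting into the investment equation gives investment = -3*tax_rate - 25.
Substituting into the output equation gives output = 6*tax_rate + 53.
Require 6*tax_rate + 53 ≤ 71, so tax_rate ≤ 3.
The largest integer in [1, 7] satisfying this is 3.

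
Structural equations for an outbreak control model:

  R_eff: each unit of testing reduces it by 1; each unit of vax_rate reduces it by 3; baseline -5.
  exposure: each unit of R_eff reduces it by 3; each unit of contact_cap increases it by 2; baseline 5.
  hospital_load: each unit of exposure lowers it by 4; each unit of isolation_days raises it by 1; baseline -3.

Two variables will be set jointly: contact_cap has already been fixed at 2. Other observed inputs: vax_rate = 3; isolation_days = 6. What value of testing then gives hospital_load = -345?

With contact_cap held at 2:
Substituting into the R_eff equation gives R_eff = -testing - 14.
This gives exposure = 3*testing + 51.
This gives hospital_load = -12*testing - 201.
Solve -12*testing - 201 = -345: testing = (-345 + 201) / -12 = 12.

testing = 12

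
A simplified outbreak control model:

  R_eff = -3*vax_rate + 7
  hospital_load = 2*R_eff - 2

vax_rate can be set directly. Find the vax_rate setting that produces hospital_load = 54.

vax_rate = -7

Substituting into the hospital_load equation gives hospital_load = -6*vax_rate + 12.
Solve -6*vax_rate + 12 = 54: vax_rate = (54 - 12) / -6 = -7.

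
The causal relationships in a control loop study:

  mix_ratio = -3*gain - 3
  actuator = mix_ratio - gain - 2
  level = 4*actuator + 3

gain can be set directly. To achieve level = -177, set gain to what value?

gain = 10

Substituting into the actuator equation gives actuator = -4*gain - 5.
level becomes -16*gain - 17.
Solve -16*gain - 17 = -177: gain = (-177 + 17) / -16 = 10.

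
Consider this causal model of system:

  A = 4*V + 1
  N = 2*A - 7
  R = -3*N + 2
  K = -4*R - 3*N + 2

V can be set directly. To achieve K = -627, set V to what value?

Substituting into the N equation gives N = 8*V - 5.
This gives R = -24*V + 17.
So K = 72*V - 51.
Solve 72*V - 51 = -627: V = (-627 + 51) / 72 = -8.

V = -8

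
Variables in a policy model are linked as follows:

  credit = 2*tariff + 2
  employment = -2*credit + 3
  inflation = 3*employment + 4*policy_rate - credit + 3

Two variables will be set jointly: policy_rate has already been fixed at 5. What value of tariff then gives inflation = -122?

tariff = 10

With policy_rate held at 5:
Substituting into the employment equation gives employment = -4*tariff - 1.
Substituting into the inflation equation gives inflation = -14*tariff + 18.
Solve -14*tariff + 18 = -122: tariff = (-122 - 18) / -14 = 10.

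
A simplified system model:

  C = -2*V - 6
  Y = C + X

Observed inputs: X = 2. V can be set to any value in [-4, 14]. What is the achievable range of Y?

Substituting into the Y equation gives Y = -2*V - 4.
Linear in V, so extremes are at the endpoints: V = -4 gives Y = 4; V = 14 gives Y = -32.

-32 to 4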